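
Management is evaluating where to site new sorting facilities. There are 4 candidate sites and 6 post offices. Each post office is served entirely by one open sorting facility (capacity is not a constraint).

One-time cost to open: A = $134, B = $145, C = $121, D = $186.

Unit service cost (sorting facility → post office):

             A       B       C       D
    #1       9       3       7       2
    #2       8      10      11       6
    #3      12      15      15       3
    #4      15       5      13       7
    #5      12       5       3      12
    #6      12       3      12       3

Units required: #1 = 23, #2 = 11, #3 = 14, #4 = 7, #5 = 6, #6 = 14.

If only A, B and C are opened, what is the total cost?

Total cost: 820

Each post office is assigned to its cheapest site among the open ones.
{A, B, C}: #1→B 3·23=69, #2→A 8·11=88, #3→A 12·14=168, #4→B 5·7=35, #5→C 3·6=18, #6→B 3·14=42. Service 420; fixed 400; total 820.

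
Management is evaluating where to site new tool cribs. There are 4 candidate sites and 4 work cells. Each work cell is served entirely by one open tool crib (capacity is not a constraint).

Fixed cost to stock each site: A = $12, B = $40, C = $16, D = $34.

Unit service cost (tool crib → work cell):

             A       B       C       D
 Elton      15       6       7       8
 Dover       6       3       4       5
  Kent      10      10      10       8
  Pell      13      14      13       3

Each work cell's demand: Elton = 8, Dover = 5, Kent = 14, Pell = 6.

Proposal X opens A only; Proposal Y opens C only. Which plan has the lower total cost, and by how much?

Proposal Y is cheaper by 70.

Proposal X: {A}: Elton→A 15·8=120, Dover→A 6·5=30, Kent→A 10·14=140, Pell→A 13·6=78. Service 368; fixed 12; total 380.
Proposal Y: {C}: Elton→C 7·8=56, Dover→C 4·5=20, Kent→C 10·14=140, Pell→C 13·6=78. Service 294; fixed 16; total 310.
Difference: |380 − 310| = 70.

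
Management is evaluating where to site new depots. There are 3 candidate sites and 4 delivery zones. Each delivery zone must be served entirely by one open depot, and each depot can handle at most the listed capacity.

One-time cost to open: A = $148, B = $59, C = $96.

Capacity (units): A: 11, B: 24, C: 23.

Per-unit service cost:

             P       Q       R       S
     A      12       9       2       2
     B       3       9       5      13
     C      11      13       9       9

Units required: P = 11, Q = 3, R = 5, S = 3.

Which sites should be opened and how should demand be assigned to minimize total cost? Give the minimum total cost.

Open {B}: P→B 3·11=33, Q→B 9·3=27, R→B 5·5=25, S→B 13·3=39.
Loads: B carries 22/24. Service 124; fixed 59; total 183.
Next best feasible plan costs 267.

Minimum total cost: 183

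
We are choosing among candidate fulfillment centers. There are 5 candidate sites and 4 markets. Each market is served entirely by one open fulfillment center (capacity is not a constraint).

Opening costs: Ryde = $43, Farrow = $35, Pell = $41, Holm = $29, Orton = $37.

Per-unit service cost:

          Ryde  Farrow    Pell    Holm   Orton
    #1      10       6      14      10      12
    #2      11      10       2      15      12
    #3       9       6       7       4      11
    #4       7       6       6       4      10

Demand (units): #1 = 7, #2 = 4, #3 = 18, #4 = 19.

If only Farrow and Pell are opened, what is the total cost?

Total cost: 348

Each market is assigned to its cheapest site among the open ones.
{Farrow, Pell}: #1→Farrow 6·7=42, #2→Pell 2·4=8, #3→Farrow 6·18=108, #4→Farrow 6·19=114. Service 272; fixed 76; total 348.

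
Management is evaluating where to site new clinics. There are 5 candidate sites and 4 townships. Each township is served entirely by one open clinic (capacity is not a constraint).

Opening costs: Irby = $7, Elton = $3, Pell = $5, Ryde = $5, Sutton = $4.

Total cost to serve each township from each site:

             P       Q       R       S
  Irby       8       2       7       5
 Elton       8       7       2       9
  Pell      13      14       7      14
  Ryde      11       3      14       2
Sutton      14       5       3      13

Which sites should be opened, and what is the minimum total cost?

For any fixed open set, each township goes to its cheapest open site; total = fixed + service.
{Elton, Ryde}: P→Elton 8, Q→Ryde 3, R→Elton 2, S→Ryde 2. Service 15; fixed 8; total 23.
{Irby, Elton}: P→Irby 8, Q→Irby 2, R→Elton 2, S→Irby 5. Service 17; fixed 10; total 27.
{Elton, Ryde, Sutton}: P→Elton 8, Q→Ryde 3, R→Elton 2, S→Ryde 2. Service 15; fixed 12; total 27.
{Irby, Elton, Pell, Ryde, Sutton}: service 14 + fixed 24 = 38
No other subset beats 23.

Open Elton and Ryde; minimum total cost 23.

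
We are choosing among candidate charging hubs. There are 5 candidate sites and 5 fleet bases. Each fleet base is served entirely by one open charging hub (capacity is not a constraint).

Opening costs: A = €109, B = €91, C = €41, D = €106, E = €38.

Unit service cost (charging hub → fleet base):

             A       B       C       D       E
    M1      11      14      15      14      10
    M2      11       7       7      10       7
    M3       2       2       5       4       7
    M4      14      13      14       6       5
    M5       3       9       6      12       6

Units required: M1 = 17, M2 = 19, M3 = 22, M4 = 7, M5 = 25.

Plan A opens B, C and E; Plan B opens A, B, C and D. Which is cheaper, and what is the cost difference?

Plan A is cheaper by 126.

Plan A: {B, C, E}: M1→E 10·17=170, M2→B 7·19=133, M3→B 2·22=44, M4→E 5·7=35, M5→C 6·25=150. Service 532; fixed 170; total 702.
Plan B: {A, B, C, D}: M1→A 11·17=187, M2→B 7·19=133, M3→A 2·22=44, M4→D 6·7=42, M5→A 3·25=75. Service 481; fixed 347; total 828.
Difference: |702 − 828| = 126.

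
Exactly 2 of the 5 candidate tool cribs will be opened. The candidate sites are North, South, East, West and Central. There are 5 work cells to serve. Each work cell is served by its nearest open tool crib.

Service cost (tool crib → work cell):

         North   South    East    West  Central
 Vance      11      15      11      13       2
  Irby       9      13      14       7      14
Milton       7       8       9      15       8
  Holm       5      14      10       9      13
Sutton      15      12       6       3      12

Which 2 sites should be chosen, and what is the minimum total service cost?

Choose West and Central; total service cost 29.

With exactly 2 open, each work cell uses its cheapest among the chosen.
{West, Central}: Vance→Central 2, Irby→West 7, Milton→Central 8, Holm→West 9, Sutton→West 3. Service cost 29.
{North, West}: service cost 33
{North, Central}: service cost 35
Among all 10 size-2 choices, {West, Central} is lowest.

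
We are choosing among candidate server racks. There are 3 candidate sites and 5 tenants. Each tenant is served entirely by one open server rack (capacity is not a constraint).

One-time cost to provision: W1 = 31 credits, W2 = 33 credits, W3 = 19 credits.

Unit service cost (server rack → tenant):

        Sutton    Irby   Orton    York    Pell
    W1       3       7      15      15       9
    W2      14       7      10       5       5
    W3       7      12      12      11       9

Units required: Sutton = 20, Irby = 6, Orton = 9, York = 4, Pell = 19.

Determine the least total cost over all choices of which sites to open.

Minimum total cost: 371

For any fixed open set, each tenant goes to its cheapest open site; total = fixed + service.
{W1, W2}: Sutton→W1 3·20=60, Irby→W1 7·6=42, Orton→W2 10·9=90, York→W2 5·4=20, Pell→W2 5·19=95. Service 307; fixed 64; total 371.
{W1, W2, W3}: service 307 + fixed 83 = 390
{W2, W3}: service 387 + fixed 52 = 439
{W3}: service 535 + fixed 19 = 554
No other subset beats 371.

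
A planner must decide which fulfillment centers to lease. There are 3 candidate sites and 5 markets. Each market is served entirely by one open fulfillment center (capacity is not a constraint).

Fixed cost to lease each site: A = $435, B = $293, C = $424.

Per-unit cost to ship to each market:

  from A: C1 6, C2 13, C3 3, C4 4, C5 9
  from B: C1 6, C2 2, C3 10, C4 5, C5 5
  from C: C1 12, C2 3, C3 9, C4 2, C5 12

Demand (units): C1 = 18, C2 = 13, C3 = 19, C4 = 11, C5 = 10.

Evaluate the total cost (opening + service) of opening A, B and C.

Total cost: 1415

Each market is assigned to its cheapest site among the open ones.
{A, B, C}: C1→A 6·18=108, C2→B 2·13=26, C3→A 3·19=57, C4→C 2·11=22, C5→B 5·10=50. Service 263; fixed 1152; total 1415.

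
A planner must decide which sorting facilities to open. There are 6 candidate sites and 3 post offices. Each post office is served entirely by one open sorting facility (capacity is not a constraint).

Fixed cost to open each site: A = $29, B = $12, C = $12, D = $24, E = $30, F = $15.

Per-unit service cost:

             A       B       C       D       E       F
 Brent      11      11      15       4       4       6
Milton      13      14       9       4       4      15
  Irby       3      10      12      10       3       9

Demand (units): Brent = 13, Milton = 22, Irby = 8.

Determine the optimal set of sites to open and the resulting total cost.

For any fixed open set, each post office goes to its cheapest open site; total = fixed + service.
{E}: Brent→E 4·13=52, Milton→E 4·22=88, Irby→E 3·8=24. Service 164; fixed 30; total 194.
{B, E}: Brent→E 4·13=52, Milton→E 4·22=88, Irby→E 3·8=24. Service 164; fixed 42; total 206.
{C, E}: service 164 + fixed 42 = 206
{A, B, C, D, E, F}: service 164 + fixed 122 = 286
No other subset beats 194.

Open E only; minimum total cost 194.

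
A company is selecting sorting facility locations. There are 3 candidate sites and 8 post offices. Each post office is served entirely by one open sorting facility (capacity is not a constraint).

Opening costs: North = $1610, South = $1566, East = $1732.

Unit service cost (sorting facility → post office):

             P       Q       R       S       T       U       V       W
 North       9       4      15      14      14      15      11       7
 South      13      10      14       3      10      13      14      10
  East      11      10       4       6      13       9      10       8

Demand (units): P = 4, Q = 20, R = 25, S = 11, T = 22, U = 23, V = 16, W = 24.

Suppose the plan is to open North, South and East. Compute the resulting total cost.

Each post office is assigned to its cheapest site among the open ones.
{North, South, East}: P→North 9·4=36, Q→North 4·20=80, R→East 4·25=100, S→South 3·11=33, T→South 10·22=220, U→East 9·23=207, V→East 10·16=160, W→North 7·24=168. Service 1004; fixed 4908; total 5912.

Total cost: 5912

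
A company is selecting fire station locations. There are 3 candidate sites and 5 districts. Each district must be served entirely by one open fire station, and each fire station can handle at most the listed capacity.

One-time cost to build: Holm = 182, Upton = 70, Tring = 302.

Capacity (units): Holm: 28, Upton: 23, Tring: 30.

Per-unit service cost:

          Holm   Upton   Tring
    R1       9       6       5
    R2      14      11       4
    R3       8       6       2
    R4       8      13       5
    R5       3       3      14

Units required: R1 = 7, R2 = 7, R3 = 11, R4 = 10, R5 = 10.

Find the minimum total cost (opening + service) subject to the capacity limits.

Open {Upton, Tring}: R1→Upton 6·7=42, R2→Tring 4·7=28, R3→Tring 2·11=22, R4→Tring 5·10=50, R5→Upton 3·10=30.
Loads: Upton carries 17/23, Tring carries 28/30. Service 172; fixed 372; total 544.
Next best feasible plan costs 568.

Minimum total cost: 544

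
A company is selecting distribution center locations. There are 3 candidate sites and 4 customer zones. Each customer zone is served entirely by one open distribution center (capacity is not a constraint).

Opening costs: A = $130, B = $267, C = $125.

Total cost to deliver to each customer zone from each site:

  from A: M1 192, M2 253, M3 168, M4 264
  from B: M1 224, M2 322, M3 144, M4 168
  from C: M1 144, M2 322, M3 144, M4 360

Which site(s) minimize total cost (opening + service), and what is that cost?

For any fixed open set, each customer zone goes to its cheapest open site; total = fixed + service.
{A}: M1→A 192, M2→A 253, M3→A 168, M4→A 264. Service 877; fixed 130; total 1007.
{A, C}: service 805 + fixed 255 = 1060
{C}: service 970 + fixed 125 = 1095
{A, B, C}: M1→C 144, M2→A 253, M3→B 144, M4→B 168. Service 709; fixed 522; total 1231.
No other subset beats 1007.

Open A only; minimum total cost 1007.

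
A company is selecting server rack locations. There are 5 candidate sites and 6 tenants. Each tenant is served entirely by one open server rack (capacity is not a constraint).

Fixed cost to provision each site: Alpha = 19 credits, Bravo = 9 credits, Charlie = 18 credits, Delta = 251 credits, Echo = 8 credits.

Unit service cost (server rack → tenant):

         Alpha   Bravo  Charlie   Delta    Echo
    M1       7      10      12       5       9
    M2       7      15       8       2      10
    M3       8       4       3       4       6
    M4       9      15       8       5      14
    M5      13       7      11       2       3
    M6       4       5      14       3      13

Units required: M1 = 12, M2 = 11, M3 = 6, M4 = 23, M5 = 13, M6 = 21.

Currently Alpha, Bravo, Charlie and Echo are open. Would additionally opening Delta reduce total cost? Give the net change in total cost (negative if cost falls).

Current service cost with {Alpha, Bravo, Charlie, Echo}: 486.
Adding Delta: each tenant re-picks its cheapest; new service cost 304, saving 182.
Extra fixed cost: 251. Net change = 251 − 182 = 69.
(Totals: 540 → 609.)

No — net change +69 (cost rises by 69).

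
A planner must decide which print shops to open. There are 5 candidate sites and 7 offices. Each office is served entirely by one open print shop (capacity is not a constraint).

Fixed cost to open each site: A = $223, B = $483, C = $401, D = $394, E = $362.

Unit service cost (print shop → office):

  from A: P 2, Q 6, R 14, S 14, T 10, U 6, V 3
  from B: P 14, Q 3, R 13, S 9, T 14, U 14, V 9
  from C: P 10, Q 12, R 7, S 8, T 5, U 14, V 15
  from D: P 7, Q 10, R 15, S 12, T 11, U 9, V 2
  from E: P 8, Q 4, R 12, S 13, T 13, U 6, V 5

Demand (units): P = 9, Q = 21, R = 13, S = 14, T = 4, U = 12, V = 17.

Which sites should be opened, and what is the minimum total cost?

Open A only; minimum total cost 908.

For any fixed open set, each office goes to its cheapest open site; total = fixed + service.
{A}: P→A 2·9=18, Q→A 6·21=126, R→A 14·13=182, S→A 14·14=196, T→A 10·4=40, U→A 6·12=72, V→A 3·17=51. Service 685; fixed 223; total 908.
{E}: service 703 + fixed 362 = 1065
{A, C}: P→A 2·9=18, Q→A 6·21=126, R→C 7·13=91, S→C 8·14=112, T→C 5·4=20, U→A 6·12=72, V→A 3·17=51. Service 490; fixed 624; total 1114.
{A, B, C, D, E}: service 410 + fixed 1863 = 2273
No other subset beats 908.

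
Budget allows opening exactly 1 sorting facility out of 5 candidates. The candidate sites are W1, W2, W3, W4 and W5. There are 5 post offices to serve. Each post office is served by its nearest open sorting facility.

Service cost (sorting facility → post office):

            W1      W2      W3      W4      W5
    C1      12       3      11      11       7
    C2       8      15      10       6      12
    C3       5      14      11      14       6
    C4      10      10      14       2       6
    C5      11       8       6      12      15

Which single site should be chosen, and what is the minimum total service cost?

Choose W4 only; total service cost 45.

With exactly 1 open, each post office uses its cheapest among the chosen.
{W4}: C1→W4 11, C2→W4 6, C3→W4 14, C4→W4 2, C5→W4 12. Service cost 45.
{W1}: service cost 46
{W5}: service cost 46
Among all 5 size-1 choices, {W4} is lowest.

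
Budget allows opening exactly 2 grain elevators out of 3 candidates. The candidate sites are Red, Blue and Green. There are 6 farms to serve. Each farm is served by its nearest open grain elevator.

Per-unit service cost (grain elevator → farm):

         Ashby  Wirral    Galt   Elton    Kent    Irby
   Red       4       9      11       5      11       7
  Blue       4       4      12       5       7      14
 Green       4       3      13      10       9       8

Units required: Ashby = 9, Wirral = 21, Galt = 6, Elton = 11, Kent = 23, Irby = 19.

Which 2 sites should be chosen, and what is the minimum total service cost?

Choose Red and Blue; total service cost 535.

With exactly 2 open, each farm uses its cheapest among the chosen.
{Red, Blue}: Ashby→Red 4·9=36, Wirral→Blue 4·21=84, Galt→Red 11·6=66, Elton→Red 5·11=55, Kent→Blue 7·23=161, Irby→Red 7·19=133. Service cost 535.
{Blue, Green}: service cost 539
{Red, Green}: service cost 560
Among all 3 size-2 choices, {Red, Blue} is lowest.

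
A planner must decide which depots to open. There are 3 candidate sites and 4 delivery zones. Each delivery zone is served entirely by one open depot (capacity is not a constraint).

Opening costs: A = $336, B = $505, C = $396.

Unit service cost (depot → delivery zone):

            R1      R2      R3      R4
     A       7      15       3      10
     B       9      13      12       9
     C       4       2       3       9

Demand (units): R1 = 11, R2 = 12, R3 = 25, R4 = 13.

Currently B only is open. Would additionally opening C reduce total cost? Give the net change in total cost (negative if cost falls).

Yes — net change −16 (cost falls by 16).

Current service cost with {B}: 672.
Adding C: each delivery zone re-picks its cheapest; new service cost 260, saving 412.
Extra fixed cost: 396. Net change = 396 − 412 = -16.
(Totals: 1177 → 1161.)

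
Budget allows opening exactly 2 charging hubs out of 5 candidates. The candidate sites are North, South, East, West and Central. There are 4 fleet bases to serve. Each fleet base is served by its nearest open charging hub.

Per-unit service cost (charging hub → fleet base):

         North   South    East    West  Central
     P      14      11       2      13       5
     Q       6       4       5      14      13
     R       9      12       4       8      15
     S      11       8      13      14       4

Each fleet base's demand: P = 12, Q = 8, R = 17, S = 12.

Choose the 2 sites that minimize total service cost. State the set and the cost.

With exactly 2 open, each fleet base uses its cheapest among the chosen.
{East, Central}: P→East 2·12=24, Q→East 5·8=40, R→East 4·17=68, S→Central 4·12=48. Service cost 180.
{South, East}: service cost 220
{North, East}: service cost 264
Among all 10 size-2 choices, {East, Central} is lowest.

Choose East and Central; total service cost 180.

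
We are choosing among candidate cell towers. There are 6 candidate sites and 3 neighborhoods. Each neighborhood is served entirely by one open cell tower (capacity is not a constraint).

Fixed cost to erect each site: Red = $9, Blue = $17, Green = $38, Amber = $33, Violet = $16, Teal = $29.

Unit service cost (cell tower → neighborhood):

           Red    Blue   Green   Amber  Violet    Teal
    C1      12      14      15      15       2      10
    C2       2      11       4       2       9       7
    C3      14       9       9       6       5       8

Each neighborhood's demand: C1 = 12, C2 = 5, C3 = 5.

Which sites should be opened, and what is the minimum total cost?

Open Red and Violet; minimum total cost 84.

For any fixed open set, each neighborhood goes to its cheapest open site; total = fixed + service.
{Red, Violet}: C1→Violet 2·12=24, C2→Red 2·5=10, C3→Violet 5·5=25. Service 59; fixed 25; total 84.
{Red, Blue, Violet}: C1→Violet 2·12=24, C2→Red 2·5=10, C3→Violet 5·5=25. Service 59; fixed 42; total 101.
{Amber, Violet}: service 59 + fixed 49 = 108
{Red, Blue, Green, Amber, Violet, Teal}: C1→Violet 2·12=24, C2→Red 2·5=10, C3→Violet 5·5=25. Service 59; fixed 142; total 201.
No other subset beats 84.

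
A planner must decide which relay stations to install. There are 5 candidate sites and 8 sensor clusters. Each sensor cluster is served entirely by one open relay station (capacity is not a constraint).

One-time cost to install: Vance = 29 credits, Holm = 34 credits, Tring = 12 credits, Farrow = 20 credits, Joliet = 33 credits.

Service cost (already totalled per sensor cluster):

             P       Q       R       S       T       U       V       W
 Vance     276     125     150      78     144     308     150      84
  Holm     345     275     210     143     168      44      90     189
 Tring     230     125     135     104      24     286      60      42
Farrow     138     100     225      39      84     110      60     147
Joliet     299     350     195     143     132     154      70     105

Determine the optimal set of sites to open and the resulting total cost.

For any fixed open set, each sensor cluster goes to its cheapest open site; total = fixed + service.
{Holm, Tring, Farrow}: P→Farrow 138, Q→Farrow 100, R→Tring 135, S→Farrow 39, T→Tring 24, U→Holm 44, V→Tring 60, W→Tring 42. Service 582; fixed 66; total 648.
{Vance, Holm, Tring, Farrow}: service 582 + fixed 95 = 677
{Tring, Farrow}: P→Farrow 138, Q→Farrow 100, R→Tring 135, S→Farrow 39, T→Tring 24, U→Farrow 110, V→Tring 60, W→Tring 42. Service 648; fixed 32; total 680.
{Vance, Holm, Tring, Farrow, Joliet}: service 582 + fixed 128 = 710
No other subset beats 648.

Open Holm, Tring and Farrow; minimum total cost 648.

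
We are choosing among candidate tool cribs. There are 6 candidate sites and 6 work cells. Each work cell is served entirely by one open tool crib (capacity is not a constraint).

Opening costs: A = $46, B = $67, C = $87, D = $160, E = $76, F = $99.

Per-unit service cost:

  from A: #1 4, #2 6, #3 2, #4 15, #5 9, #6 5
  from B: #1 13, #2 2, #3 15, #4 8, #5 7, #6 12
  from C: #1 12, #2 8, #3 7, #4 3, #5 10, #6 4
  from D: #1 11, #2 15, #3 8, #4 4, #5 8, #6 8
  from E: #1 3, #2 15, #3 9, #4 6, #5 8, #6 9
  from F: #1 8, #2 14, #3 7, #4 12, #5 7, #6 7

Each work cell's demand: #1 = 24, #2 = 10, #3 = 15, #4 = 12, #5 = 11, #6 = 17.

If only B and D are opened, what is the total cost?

Total cost: 892

Each work cell is assigned to its cheapest site among the open ones.
{B, D}: #1→D 11·24=264, #2→B 2·10=20, #3→D 8·15=120, #4→D 4·12=48, #5→B 7·11=77, #6→D 8·17=136. Service 665; fixed 227; total 892.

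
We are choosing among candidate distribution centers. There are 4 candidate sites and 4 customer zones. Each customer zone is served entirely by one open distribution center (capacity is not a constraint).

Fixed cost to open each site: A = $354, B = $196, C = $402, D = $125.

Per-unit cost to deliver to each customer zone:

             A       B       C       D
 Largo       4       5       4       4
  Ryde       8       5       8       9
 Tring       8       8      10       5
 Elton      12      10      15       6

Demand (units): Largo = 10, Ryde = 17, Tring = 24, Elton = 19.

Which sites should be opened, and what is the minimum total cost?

For any fixed open set, each customer zone goes to its cheapest open site; total = fixed + service.
{D}: Largo→D 4·10=40, Ryde→D 9·17=153, Tring→D 5·24=120, Elton→D 6·19=114. Service 427; fixed 125; total 552.
{B, D}: Largo→D 4·10=40, Ryde→B 5·17=85, Tring→D 5·24=120, Elton→D 6·19=114. Service 359; fixed 321; total 680.
{B}: service 517 + fixed 196 = 713
{A, B, C, D}: Largo→A 4·10=40, Ryde→B 5·17=85, Tring→D 5·24=120, Elton→D 6·19=114. Service 359; fixed 1077; total 1436.
No other subset beats 552.

Open D only; minimum total cost 552.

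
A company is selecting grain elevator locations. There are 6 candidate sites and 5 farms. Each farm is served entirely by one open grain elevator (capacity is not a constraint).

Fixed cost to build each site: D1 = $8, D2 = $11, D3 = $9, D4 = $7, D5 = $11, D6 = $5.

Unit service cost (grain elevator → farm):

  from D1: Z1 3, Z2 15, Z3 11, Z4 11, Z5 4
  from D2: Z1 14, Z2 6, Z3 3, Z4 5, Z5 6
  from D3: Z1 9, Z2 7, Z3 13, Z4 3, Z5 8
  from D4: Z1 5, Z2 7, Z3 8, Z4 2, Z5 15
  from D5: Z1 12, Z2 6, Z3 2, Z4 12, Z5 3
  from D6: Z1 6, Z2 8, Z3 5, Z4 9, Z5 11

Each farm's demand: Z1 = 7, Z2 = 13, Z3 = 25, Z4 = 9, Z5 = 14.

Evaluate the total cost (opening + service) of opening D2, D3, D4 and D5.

Each farm is assigned to its cheapest site among the open ones.
{D2, D3, D4, D5}: Z1→D4 5·7=35, Z2→D2 6·13=78, Z3→D5 2·25=50, Z4→D4 2·9=18, Z5→D5 3·14=42. Service 223; fixed 38; total 261.

Total cost: 261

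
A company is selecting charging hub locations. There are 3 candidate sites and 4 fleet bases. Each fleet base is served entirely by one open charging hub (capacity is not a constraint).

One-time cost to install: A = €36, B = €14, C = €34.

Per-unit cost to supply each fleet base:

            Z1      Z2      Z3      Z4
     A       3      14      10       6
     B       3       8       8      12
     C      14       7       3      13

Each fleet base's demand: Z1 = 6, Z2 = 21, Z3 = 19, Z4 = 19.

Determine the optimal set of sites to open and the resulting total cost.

For any fixed open set, each fleet base goes to its cheapest open site; total = fixed + service.
{A, C}: Z1→A 3·6=18, Z2→C 7·21=147, Z3→C 3·19=57, Z4→A 6·19=114. Service 336; fixed 70; total 406.
{A, B, C}: service 336 + fixed 84 = 420
{B, C}: service 450 + fixed 48 = 498
{B}: Z1→B 3·6=18, Z2→B 8·21=168, Z3→B 8·19=152, Z4→B 12·19=228. Service 566; fixed 14; total 580.
No other subset beats 406.

Open A and C; minimum total cost 406.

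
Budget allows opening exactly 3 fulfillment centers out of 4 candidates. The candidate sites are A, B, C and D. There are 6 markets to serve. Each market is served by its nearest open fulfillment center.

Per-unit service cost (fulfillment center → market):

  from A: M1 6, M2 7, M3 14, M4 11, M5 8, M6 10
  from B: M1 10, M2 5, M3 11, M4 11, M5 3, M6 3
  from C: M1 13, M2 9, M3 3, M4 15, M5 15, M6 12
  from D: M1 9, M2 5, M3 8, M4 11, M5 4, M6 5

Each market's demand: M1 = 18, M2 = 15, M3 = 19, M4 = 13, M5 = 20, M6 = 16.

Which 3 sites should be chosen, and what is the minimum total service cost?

Choose A, B and C; total service cost 491.

With exactly 3 open, each market uses its cheapest among the chosen.
{A, B, C}: M1→A 6·18=108, M2→B 5·15=75, M3→C 3·19=57, M4→A 11·13=143, M5→B 3·20=60, M6→B 3·16=48. Service cost 491.
{A, C, D}: service cost 543
{B, C, D}: service cost 545
Among all 4 size-3 choices, {A, B, C} is lowest.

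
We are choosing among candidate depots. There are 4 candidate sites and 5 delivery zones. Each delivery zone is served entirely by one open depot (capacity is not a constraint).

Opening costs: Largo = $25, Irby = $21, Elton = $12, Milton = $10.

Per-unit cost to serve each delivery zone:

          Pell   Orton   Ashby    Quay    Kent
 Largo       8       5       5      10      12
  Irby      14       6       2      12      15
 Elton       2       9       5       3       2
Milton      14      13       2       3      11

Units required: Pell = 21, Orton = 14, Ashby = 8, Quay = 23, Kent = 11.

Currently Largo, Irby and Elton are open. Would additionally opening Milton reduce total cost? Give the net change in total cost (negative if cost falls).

Current service cost with {Largo, Irby, Elton}: 219.
Adding Milton: each delivery zone re-picks its cheapest; new service cost 219, saving 0.
Extra fixed cost: 10. Net change = 10 − 0 = 10.
(Totals: 277 → 287.)

No — net change +10 (cost rises by 10).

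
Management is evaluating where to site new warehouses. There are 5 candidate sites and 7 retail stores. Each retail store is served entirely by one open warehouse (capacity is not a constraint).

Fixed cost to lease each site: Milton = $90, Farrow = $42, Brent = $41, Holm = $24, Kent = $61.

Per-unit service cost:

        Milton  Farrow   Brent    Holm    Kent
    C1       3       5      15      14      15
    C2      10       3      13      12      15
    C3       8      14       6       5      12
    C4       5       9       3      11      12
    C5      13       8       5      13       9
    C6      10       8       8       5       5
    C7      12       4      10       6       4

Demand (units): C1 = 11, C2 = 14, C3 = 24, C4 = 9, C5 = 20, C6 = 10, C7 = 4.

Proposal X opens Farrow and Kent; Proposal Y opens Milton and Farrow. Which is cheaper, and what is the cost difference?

Proposal X: {Farrow, Kent}: C1→Farrow 5·11=55, C2→Farrow 3·14=42, C3→Kent 12·24=288, C4→Farrow 9·9=81, C5→Farrow 8·20=160, C6→Kent 5·10=50, C7→Farrow 4·4=16. Service 692; fixed 103; total 795.
Proposal Y: {Milton, Farrow}: C1→Milton 3·11=33, C2→Farrow 3·14=42, C3→Milton 8·24=192, C4→Milton 5·9=45, C5→Farrow 8·20=160, C6→Farrow 8·10=80, C7→Farrow 4·4=16. Service 568; fixed 132; total 700.
Difference: |795 − 700| = 95.

Proposal Y is cheaper by 95.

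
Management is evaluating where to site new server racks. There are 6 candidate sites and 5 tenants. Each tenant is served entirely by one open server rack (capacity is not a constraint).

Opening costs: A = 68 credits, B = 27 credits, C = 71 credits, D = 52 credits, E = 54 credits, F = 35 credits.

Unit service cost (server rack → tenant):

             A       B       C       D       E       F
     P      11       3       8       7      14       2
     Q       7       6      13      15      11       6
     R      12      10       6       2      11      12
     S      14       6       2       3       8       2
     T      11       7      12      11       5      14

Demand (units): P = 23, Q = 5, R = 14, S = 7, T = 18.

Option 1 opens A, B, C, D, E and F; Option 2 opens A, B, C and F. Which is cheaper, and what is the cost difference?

Option 2 is cheaper by 14.

Option 1: {A, B, C, D, E, F}: P→F 2·23=46, Q→B 6·5=30, R→D 2·14=28, S→C 2·7=14, T→E 5·18=90. Service 208; fixed 307; total 515.
Option 2: {A, B, C, F}: P→F 2·23=46, Q→B 6·5=30, R→C 6·14=84, S→C 2·7=14, T→B 7·18=126. Service 300; fixed 201; total 501.
Difference: |515 − 501| = 14.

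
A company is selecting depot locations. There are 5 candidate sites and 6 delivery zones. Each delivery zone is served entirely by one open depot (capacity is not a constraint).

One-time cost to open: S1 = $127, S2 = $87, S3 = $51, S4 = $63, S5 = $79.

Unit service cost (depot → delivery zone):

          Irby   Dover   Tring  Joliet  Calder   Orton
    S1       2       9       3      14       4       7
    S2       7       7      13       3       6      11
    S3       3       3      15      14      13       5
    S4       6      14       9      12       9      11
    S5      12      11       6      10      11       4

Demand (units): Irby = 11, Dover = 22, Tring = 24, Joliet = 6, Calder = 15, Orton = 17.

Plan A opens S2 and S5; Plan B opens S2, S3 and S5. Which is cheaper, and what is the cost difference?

Plan A: {S2, S5}: Irby→S2 7·11=77, Dover→S2 7·22=154, Tring→S5 6·24=144, Joliet→S2 3·6=18, Calder→S2 6·15=90, Orton→S5 4·17=68. Service 551; fixed 166; total 717.
Plan B: {S2, S3, S5}: Irby→S3 3·11=33, Dover→S3 3·22=66, Tring→S5 6·24=144, Joliet→S2 3·6=18, Calder→S2 6·15=90, Orton→S5 4·17=68. Service 419; fixed 217; total 636.
Difference: |717 − 636| = 81.

Plan B is cheaper by 81.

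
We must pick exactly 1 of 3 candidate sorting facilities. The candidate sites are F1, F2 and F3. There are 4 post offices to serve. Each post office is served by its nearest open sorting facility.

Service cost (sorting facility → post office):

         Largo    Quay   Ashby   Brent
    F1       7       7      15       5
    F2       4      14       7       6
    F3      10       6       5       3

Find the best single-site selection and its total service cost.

With exactly 1 open, each post office uses its cheapest among the chosen.
{F3}: Largo→F3 10, Quay→F3 6, Ashby→F3 5, Brent→F3 3. Service cost 24.
{F2}: service cost 31
{F1}: service cost 34
Among all 3 size-1 choices, {F3} is lowest.

Choose F3 only; total service cost 24.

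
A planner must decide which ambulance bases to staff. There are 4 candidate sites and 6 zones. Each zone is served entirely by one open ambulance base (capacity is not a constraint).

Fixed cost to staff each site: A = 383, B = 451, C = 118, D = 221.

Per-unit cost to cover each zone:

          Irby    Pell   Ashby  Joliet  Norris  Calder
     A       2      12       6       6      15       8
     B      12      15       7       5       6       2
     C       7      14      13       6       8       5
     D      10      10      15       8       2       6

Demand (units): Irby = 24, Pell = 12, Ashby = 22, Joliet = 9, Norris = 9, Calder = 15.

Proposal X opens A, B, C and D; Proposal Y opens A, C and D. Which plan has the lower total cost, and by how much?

Proposal Y is cheaper by 397.

Proposal X: {A, B, C, D}: Irby→A 2·24=48, Pell→D 10·12=120, Ashby→A 6·22=132, Joliet→B 5·9=45, Norris→D 2·9=18, Calder→B 2·15=30. Service 393; fixed 1173; total 1566.
Proposal Y: {A, C, D}: Irby→A 2·24=48, Pell→D 10·12=120, Ashby→A 6·22=132, Joliet→A 6·9=54, Norris→D 2·9=18, Calder→C 5·15=75. Service 447; fixed 722; total 1169.
Difference: |1566 − 1169| = 397.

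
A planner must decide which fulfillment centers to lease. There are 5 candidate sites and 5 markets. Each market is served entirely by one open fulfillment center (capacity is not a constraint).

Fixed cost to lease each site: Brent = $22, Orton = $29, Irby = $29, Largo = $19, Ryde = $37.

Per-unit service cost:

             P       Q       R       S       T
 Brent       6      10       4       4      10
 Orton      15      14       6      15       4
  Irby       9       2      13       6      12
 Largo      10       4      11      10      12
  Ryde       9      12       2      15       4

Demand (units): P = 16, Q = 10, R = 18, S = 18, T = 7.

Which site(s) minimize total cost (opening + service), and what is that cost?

For any fixed open set, each market goes to its cheapest open site; total = fixed + service.
{Brent, Irby, Ryde}: P→Brent 6·16=96, Q→Irby 2·10=20, R→Ryde 2·18=36, S→Brent 4·18=72, T→Ryde 4·7=28. Service 252; fixed 88; total 340.
{Brent, Largo, Ryde}: P→Brent 6·16=96, Q→Largo 4·10=40, R→Ryde 2·18=36, S→Brent 4·18=72, T→Ryde 4·7=28. Service 272; fixed 78; total 350.
{Brent, Irby, Largo, Ryde}: service 252 + fixed 107 = 359
{Brent, Orton, Irby, Largo, Ryde}: service 252 + fixed 136 = 388
No other subset beats 340.

Open Brent, Irby and Ryde; minimum total cost 340.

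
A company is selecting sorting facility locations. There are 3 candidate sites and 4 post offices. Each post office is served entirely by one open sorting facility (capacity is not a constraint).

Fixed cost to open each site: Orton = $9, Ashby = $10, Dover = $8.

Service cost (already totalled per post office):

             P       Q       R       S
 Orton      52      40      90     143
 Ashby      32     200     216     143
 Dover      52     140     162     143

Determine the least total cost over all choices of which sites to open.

Minimum total cost: 324

For any fixed open set, each post office goes to its cheapest open site; total = fixed + service.
{Orton, Ashby}: P→Ashby 32, Q→Orton 40, R→Orton 90, S→Orton 143. Service 305; fixed 19; total 324.
{Orton, Ashby, Dover}: P→Ashby 32, Q→Orton 40, R→Orton 90, S→Orton 143. Service 305; fixed 27; total 332.
{Orton}: service 325 + fixed 9 = 334
{Dover}: service 497 + fixed 8 = 505
No other subset beats 324.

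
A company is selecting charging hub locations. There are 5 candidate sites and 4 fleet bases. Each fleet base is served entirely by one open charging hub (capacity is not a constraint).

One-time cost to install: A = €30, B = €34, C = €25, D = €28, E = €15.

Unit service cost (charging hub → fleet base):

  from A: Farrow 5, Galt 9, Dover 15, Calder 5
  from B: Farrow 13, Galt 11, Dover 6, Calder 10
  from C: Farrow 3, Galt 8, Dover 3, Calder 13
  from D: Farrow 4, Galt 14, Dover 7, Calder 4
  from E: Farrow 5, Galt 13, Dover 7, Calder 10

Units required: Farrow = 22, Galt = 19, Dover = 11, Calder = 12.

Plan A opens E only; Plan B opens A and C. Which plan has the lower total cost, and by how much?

Plan B is cheaper by 203.

Plan A: {E}: Farrow→E 5·22=110, Galt→E 13·19=247, Dover→E 7·11=77, Calder→E 10·12=120. Service 554; fixed 15; total 569.
Plan B: {A, C}: Farrow→C 3·22=66, Galt→C 8·19=152, Dover→C 3·11=33, Calder→A 5·12=60. Service 311; fixed 55; total 366.
Difference: |569 − 366| = 203.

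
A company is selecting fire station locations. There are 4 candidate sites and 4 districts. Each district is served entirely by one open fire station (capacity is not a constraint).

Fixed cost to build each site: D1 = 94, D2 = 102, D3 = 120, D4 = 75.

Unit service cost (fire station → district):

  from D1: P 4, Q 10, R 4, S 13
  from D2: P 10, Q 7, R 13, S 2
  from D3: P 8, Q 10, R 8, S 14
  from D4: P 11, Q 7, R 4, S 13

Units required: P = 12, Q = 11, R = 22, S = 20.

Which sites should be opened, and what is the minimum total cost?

For any fixed open set, each district goes to its cheapest open site; total = fixed + service.
{D1, D2}: P→D1 4·12=48, Q→D2 7·11=77, R→D1 4·22=88, S→D2 2·20=40. Service 253; fixed 196; total 449.
{D2, D4}: P→D2 10·12=120, Q→D2 7·11=77, R→D4 4·22=88, S→D2 2·20=40. Service 325; fixed 177; total 502.
{D1, D2, D4}: service 253 + fixed 271 = 524
{D1, D2, D3, D4}: P→D1 4·12=48, Q→D2 7·11=77, R→D1 4·22=88, S→D2 2·20=40. Service 253; fixed 391; total 644.
No other subset beats 449.

Open D1 and D2; minimum total cost 449.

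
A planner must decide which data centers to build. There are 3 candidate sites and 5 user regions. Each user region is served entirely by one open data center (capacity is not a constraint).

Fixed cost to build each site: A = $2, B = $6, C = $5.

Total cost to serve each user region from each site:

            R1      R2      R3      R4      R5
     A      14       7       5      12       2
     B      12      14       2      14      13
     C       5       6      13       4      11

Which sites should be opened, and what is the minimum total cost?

Open A and C; minimum total cost 29.

For any fixed open set, each user region goes to its cheapest open site; total = fixed + service.
{A, C}: R1→C 5, R2→C 6, R3→A 5, R4→C 4, R5→A 2. Service 22; fixed 7; total 29.
{A, B, C}: service 19 + fixed 13 = 32
{B, C}: service 28 + fixed 11 = 39
{A}: R1→A 14, R2→A 7, R3→A 5, R4→A 12, R5→A 2. Service 40; fixed 2; total 42.
No other subset beats 29.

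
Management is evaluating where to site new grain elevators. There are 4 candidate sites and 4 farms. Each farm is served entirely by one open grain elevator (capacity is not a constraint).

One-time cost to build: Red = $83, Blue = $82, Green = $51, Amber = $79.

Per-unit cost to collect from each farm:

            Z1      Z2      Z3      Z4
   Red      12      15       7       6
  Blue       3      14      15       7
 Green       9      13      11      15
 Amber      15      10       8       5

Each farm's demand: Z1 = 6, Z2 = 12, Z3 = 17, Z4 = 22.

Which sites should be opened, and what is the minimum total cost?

For any fixed open set, each farm goes to its cheapest open site; total = fixed + service.
{Amber}: Z1→Amber 15·6=90, Z2→Amber 10·12=120, Z3→Amber 8·17=136, Z4→Amber 5·22=110. Service 456; fixed 79; total 535.
{Blue, Amber}: Z1→Blue 3·6=18, Z2→Amber 10·12=120, Z3→Amber 8·17=136, Z4→Amber 5·22=110. Service 384; fixed 161; total 545.
{Green, Amber}: Z1→Green 9·6=54, Z2→Amber 10·12=120, Z3→Amber 8·17=136, Z4→Amber 5·22=110. Service 420; fixed 130; total 550.
{Red, Blue, Green, Amber}: Z1→Blue 3·6=18, Z2→Amber 10·12=120, Z3→Red 7·17=119, Z4→Amber 5·22=110. Service 367; fixed 295; total 662.
(All 15 nonempty subsets were checked; Amber only is lowest.)

Open Amber only; minimum total cost 535.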